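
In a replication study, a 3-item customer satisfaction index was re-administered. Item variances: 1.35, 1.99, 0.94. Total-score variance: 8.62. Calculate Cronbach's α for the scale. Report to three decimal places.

α = 0.755

Σσᵢ² = 1.35 + 1.99 + 0.94 = 4.28
α = (k/(k−1))·(1 − Σσᵢ²/total variance) = (3/2)·(1 − 4.28/8.62) = 0.755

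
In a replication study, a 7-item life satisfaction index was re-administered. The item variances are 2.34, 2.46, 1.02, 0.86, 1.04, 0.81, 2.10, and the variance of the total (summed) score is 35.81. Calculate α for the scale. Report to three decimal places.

sum of item variances = 2.34 + 2.46 + 1.02 + 0.86 + 1.04 + 0.81 + 2.10 = 10.63
α = (k/(k−1))·(1 − sum of item variances/σ²_T) = (7/6)·(1 − 10.63/35.81) = 0.820

α = 0.820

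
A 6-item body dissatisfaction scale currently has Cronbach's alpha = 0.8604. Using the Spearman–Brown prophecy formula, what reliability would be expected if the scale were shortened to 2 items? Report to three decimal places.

predicted reliability = 0.673

Length factor m = 2/6 = 0.3333
α' = m·α / (1 − (1−m)·α)
   = 2/6 × 0.8604 / (1 − (1 − 2/6) × 0.8604)
   = 0.2868 / 0.4264 = 0.673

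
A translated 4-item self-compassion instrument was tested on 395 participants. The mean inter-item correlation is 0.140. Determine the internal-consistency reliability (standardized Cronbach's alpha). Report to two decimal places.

Standardized α = k·r̄ / (1 + (k−1)·r̄) = 4 × 0.140 / (1 + 3 × 0.140)
  = 0.5600 / 1.4200 = 0.39

standardized Cronbach's alpha = 0.39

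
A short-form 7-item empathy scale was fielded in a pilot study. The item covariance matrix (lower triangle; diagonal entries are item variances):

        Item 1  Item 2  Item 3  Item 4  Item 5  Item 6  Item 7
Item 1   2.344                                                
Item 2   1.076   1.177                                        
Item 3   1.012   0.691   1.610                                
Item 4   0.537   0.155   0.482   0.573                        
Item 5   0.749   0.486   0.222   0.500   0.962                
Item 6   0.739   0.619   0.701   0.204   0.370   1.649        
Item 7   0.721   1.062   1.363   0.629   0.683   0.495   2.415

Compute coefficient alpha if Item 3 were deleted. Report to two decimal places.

α = 0.80

Remaining items: Item 1, Item 2, Item 4, Item 5, Item 6, Item 7 (k = 6).
Σσᵢ² = 2.344 + 1.177 + 0.573 + 0.962 + 1.649 + 2.415 = 9.120
total variance = 9.120 + 2 × 9.025 = 27.170
α (item deleted) = (6/5)·(1 − 9.120/27.170) = 0.80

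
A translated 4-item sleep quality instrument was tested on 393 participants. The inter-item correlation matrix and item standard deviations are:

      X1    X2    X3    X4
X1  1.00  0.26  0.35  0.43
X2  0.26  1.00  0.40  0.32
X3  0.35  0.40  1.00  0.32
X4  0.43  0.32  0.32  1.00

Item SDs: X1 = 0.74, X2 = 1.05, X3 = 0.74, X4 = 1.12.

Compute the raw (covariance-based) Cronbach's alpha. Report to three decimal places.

Cronbach's alpha = 0.662

Σσ²ᵢ = 0.74² + 1.05² + 0.74² + 1.12² = 3.4521
Covariances σ_ij = r_ij · s_i · s_j:
  σ(X1,X2) = 0.26 × 0.74 × 1.05 = 0.2020
  σ(X1,X3) = 0.35 × 0.74 × 0.74 = 0.1917
  σ(X1,X4) = 0.43 × 0.74 × 1.12 = 0.3564
  σ(X2,X3) = 0.40 × 1.05 × 0.74 = 0.3108
  σ(X2,X4) = 0.32 × 1.05 × 1.12 = 0.3763
  σ(X3,X4) = 0.32 × 0.74 × 1.12 = 0.2652
σ²_T = Σσ²ᵢ + 2·Σσ_ij = 3.4521 + 2 × 1.7024 = 6.8569
α = (4/3)·(1 − 3.4521/6.8569) = 0.662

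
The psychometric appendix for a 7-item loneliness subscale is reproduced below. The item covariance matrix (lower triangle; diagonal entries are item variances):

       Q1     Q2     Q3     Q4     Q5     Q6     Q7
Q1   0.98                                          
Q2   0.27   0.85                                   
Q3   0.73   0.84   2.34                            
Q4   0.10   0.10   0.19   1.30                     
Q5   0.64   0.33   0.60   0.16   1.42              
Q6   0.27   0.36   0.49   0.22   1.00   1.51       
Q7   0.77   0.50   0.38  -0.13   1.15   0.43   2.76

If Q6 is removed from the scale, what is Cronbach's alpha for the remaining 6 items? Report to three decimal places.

α = 0.695

Remaining items: Q1, Q2, Q3, Q4, Q5, Q7 (k = 6).
Σσ²ᵢ = 0.98 + 0.85 + 2.34 + 1.30 + 1.42 + 2.76 = 9.65
Var(T) = 9.65 + 2 × 6.63 = 22.91
α (item deleted) = (6/5)·(1 − 9.65/22.91) = 0.695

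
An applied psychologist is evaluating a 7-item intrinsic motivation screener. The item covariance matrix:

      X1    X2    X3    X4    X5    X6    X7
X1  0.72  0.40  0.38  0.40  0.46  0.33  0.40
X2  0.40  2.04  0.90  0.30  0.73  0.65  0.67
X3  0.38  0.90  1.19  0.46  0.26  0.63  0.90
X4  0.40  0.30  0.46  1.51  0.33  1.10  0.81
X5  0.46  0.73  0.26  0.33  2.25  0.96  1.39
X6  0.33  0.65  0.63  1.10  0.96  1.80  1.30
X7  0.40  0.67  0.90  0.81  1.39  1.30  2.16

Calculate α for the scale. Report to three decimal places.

sum of item variances = 0.72 + 2.04 + 1.19 + 1.51 + 2.25 + 1.80 + 2.16 = 11.67
Sum of the distinct covariances = 13.76
total variance = 11.67 + 2 × 13.76 = 39.19
α = (k/(k−1))·(1 − sum of item variances/total variance) = (7/6)·(1 − 11.67/39.19) = 0.819

α = 0.819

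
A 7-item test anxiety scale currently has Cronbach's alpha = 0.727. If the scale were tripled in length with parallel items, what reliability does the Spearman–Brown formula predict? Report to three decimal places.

Length factor m = 3
α' = m·α / (1 + (m−1)·α)
   = 3 × 0.727 / (1 + (3 − 1) × 0.727)
   = 2.1810 / 2.4540 = 0.889

predicted reliability = 0.889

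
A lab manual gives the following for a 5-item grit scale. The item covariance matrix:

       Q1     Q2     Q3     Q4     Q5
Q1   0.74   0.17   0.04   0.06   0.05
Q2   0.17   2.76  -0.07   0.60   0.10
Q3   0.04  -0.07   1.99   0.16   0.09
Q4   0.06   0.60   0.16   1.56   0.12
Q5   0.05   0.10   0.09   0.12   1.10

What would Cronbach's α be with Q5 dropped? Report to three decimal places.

Remaining items: Q1, Q2, Q3, Q4 (k = 4).
ΣVar(i) = 0.74 + 2.76 + 1.99 + 1.56 = 7.05
Var(T) = 7.05 + 2 × 0.96 = 8.97
α (item deleted) = (4/3)·(1 − 7.05/8.97) = 0.285

Cronbach's α = 0.285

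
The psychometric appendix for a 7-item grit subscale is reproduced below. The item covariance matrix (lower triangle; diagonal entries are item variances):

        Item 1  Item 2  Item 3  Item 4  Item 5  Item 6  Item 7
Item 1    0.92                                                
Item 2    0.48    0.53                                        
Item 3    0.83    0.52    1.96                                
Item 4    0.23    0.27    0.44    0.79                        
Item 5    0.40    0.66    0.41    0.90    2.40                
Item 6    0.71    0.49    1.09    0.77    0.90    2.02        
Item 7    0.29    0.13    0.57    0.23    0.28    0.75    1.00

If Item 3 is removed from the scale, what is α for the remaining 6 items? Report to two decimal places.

α = 0.79

Remaining items: Item 1, Item 2, Item 4, Item 5, Item 6, Item 7 (k = 6).
sum of item variances = 0.92 + 0.53 + 0.79 + 2.40 + 2.02 + 1.00 = 7.66
Var(T) = 7.66 + 2 × 7.49 = 22.64
α (item deleted) = (6/5)·(1 − 7.66/22.64) = 0.79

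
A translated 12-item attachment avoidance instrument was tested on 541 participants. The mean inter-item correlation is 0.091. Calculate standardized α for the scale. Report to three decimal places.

standardized α = 0.546

Standardized α = k·r̄ / (1 + (k−1)·r̄) = 12 × 0.091 / (1 + 11 × 0.091)
  = 1.0920 / 2.0010 = 0.546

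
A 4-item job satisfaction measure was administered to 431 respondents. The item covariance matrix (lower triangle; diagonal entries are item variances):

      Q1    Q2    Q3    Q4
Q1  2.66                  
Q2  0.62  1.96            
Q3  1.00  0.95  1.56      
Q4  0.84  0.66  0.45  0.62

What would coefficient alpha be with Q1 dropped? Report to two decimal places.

Remaining items: Q2, Q3, Q4 (k = 3).
ΣVar(i) = 1.96 + 1.56 + 0.62 = 4.14
Var(T) = 4.14 + 2 × 2.06 = 8.26
α (item deleted) = (3/2)·(1 − 4.14/8.26) = 0.75

α = 0.75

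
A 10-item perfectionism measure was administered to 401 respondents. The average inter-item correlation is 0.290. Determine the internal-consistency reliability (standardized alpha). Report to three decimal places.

α = 0.803

Standardized α = k·r̄ / (1 + (k−1)·r̄) = 10 × 0.290 / (1 + 9 × 0.290)
  = 2.9000 / 3.6100 = 0.803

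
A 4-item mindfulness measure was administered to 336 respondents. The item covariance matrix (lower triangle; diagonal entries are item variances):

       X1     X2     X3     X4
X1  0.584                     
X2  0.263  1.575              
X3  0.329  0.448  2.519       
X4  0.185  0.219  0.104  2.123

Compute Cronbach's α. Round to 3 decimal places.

α = 0.417

sum of item variances = 0.584 + 1.575 + 2.519 + 2.123 = 6.801
Σ_{i<j} σ_ij = 1.548
Var(T) = 6.801 + 2 × 1.548 = 9.897
α = (k/(k−1))·(1 − sum of item variances/Var(T)) = (4/3)·(1 − 6.801/9.897) = 0.417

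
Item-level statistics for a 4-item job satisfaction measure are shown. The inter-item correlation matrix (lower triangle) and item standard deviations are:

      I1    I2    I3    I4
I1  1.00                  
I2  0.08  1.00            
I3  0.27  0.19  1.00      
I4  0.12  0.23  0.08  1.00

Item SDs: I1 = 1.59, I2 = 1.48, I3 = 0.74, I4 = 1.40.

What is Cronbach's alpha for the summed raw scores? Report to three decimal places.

Cronbach's alpha = 0.399

Σσ²ᵢ = 1.59² + 1.48² + 0.74² + 1.40² = 7.2261
Covariances σ_ij = r_ij · s_i · s_j:
  σ(I1,I2) = 0.08 × 1.59 × 1.48 = 0.1883
  σ(I1,I3) = 0.27 × 1.59 × 0.74 = 0.3177
  σ(I1,I4) = 0.12 × 1.59 × 1.40 = 0.2671
  σ(I2,I3) = 0.19 × 1.48 × 0.74 = 0.2081
  σ(I2,I4) = 0.23 × 1.48 × 1.40 = 0.4766
  σ(I3,I4) = 0.08 × 0.74 × 1.40 = 0.0829
σ²_T = Σσ²ᵢ + 2·Σσ_ij = 7.2261 + 2 × 1.5407 = 10.3075
α = (4/3)·(1 − 7.2261/10.3075) = 0.399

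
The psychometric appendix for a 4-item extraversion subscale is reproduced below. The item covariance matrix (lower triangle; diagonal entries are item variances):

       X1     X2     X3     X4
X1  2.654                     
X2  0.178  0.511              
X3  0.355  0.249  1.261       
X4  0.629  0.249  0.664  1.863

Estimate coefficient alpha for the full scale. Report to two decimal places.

α = 0.57

Σσᵢ² = 2.654 + 0.511 + 1.261 + 1.863 = 6.289
Sum of the distinct covariances = 2.324
Var(T) = 6.289 + 2 × 2.324 = 10.937
α = (k/(k−1))·(1 − Σσᵢ²/Var(T)) = (4/3)·(1 − 6.289/10.937) = 0.57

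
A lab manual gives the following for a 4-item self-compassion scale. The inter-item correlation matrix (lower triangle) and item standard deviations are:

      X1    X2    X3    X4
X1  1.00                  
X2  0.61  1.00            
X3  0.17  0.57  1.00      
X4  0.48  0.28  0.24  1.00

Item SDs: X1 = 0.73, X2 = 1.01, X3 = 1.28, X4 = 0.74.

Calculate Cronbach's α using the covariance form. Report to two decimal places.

α = 0.70

Σσ²ᵢ = 0.73² + 1.01² + 1.28² + 0.74² = 3.7390
Covariances σ_ij = r_ij · s_i · s_j:
  σ(X1,X2) = 0.61 × 0.73 × 1.01 = 0.4498
  σ(X1,X3) = 0.17 × 0.73 × 1.28 = 0.1588
  σ(X1,X4) = 0.48 × 0.73 × 0.74 = 0.2593
  σ(X2,X3) = 0.57 × 1.01 × 1.28 = 0.7369
  σ(X2,X4) = 0.28 × 1.01 × 0.74 = 0.2093
  σ(X3,X4) = 0.24 × 1.28 × 0.74 = 0.2273
σ²_T = Σσ²ᵢ + 2·Σσ_ij = 3.7390 + 2 × 2.0414 = 7.8218
α = (4/3)·(1 − 3.7390/7.8218) = 0.70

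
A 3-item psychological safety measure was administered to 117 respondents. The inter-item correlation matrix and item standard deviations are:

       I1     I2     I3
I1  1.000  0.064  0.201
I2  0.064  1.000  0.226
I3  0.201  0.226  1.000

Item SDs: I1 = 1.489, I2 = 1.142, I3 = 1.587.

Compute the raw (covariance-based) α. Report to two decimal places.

α = 0.37

Σσ²ᵢ = 1.489² + 1.142² + 1.587² = 6.0399
Covariances σ_ij = r_ij · s_i · s_j:
  σ(I1,I2) = 0.064 × 1.489 × 1.142 = 0.1088
  σ(I1,I3) = 0.201 × 1.489 × 1.587 = 0.4750
  σ(I2,I3) = 0.226 × 1.142 × 1.587 = 0.4096
σ²_T = Σσ²ᵢ + 2·Σσ_ij = 6.0399 + 2 × 0.9934 = 8.0267
α = (3/2)·(1 − 6.0399/8.0267) = 0.37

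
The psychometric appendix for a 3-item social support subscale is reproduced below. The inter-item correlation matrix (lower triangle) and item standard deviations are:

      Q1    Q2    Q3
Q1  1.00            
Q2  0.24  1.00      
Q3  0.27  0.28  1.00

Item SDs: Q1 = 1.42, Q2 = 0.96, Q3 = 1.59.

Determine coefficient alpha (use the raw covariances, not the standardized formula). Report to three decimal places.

Σσ²ᵢ = 1.42² + 0.96² + 1.59² = 5.4661
Covariances σ_ij = r_ij · s_i · s_j:
  σ(Q1,Q2) = 0.24 × 1.42 × 0.96 = 0.3272
  σ(Q1,Q3) = 0.27 × 1.42 × 1.59 = 0.6096
  σ(Q2,Q3) = 0.28 × 0.96 × 1.59 = 0.4274
σ²_T = Σσ²ᵢ + 2·Σσ_ij = 5.4661 + 2 × 1.3642 = 8.1945
α = (3/2)·(1 − 5.4661/8.1945) = 0.499

coefficient alpha = 0.499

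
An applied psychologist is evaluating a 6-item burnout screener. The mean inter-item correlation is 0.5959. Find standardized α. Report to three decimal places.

Standardized α = k·r̄ / (1 + (k−1)·r̄) = 6 × 0.5959 / (1 + 5 × 0.5959)
  = 3.5754 / 3.9795 = 0.898

α = 0.898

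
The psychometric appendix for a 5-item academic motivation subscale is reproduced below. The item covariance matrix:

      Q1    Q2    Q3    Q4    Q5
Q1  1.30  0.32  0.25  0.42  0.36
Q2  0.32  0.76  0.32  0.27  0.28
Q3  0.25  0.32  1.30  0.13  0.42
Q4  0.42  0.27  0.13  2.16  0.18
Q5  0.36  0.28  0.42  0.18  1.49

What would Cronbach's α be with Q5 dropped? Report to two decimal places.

Remaining items: Q1, Q2, Q3, Q4 (k = 4).
sum of item variances = 1.30 + 0.76 + 1.30 + 2.16 = 5.52
total variance = 5.52 + 2 × 1.71 = 8.94
α (item deleted) = (4/3)·(1 − 5.52/8.94) = 0.51

α = 0.51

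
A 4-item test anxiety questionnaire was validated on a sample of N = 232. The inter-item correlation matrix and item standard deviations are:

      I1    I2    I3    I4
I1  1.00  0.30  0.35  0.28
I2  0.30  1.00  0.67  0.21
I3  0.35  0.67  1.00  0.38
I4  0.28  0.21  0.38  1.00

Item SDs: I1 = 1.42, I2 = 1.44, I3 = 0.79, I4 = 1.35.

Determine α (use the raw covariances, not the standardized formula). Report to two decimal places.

Σσ²ᵢ = 1.42² + 1.44² + 0.79² + 1.35² = 6.5366
Covariances σ_ij = r_ij · s_i · s_j:
  σ(I1,I2) = 0.30 × 1.42 × 1.44 = 0.6134
  σ(I1,I3) = 0.35 × 1.42 × 0.79 = 0.3926
  σ(I1,I4) = 0.28 × 1.42 × 1.35 = 0.5368
  σ(I2,I3) = 0.67 × 1.44 × 0.79 = 0.7622
  σ(I2,I4) = 0.21 × 1.44 × 1.35 = 0.4082
  σ(I3,I4) = 0.38 × 0.79 × 1.35 = 0.4053
σ²_T = Σσ²ᵢ + 2·Σσ_ij = 6.5366 + 2 × 3.1185 = 12.7736
α = (4/3)·(1 − 6.5366/12.7736) = 0.65

α = 0.65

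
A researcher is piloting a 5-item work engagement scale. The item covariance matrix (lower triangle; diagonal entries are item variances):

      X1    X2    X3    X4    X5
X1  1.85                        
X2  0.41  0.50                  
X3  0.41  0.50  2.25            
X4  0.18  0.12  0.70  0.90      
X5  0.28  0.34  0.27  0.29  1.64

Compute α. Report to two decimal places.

Σσ²ᵢ = 1.85 + 0.50 + 2.25 + 0.90 + 1.64 = 7.14
Sum of off-diagonal covariances = 3.50
total variance = 7.14 + 2 × 3.50 = 14.14
α = (k/(k−1))·(1 − Σσ²ᵢ/total variance) = (5/4)·(1 − 7.14/14.14) = 0.62

α = 0.62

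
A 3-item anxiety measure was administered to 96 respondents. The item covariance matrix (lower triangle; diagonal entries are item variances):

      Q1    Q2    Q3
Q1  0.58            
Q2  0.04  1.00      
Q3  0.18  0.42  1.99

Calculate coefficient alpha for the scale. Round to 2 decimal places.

coefficient alpha = 0.40

Σσ²ᵢ = 0.58 + 1.00 + 1.99 = 3.57
Sum of off-diagonal covariances = 0.64
Var(T) = 3.57 + 2 × 0.64 = 4.85
α = (k/(k−1))·(1 − Σσ²ᵢ/Var(T)) = (3/2)·(1 − 3.57/4.85) = 0.40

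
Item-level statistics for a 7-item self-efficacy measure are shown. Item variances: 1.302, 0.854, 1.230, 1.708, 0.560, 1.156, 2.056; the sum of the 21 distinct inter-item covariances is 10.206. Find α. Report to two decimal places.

α = 0.81

sum of item variances = 1.302 + 0.854 + 1.230 + 1.708 + 0.560 + 1.156 + 2.056 = 8.866
Sum of distinct covariances = 10.206
total variance = sum of item variances + 2·Σcov = 8.866 + 2 × 10.206 = 29.278
α = (7/6)·(1 − 8.866/29.278) = 0.81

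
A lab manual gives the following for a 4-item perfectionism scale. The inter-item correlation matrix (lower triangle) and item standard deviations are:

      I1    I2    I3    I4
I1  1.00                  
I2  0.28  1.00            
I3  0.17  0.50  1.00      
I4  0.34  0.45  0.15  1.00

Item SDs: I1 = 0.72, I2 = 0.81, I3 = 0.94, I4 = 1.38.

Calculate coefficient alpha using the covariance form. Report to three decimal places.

α = 0.615

Σσ²ᵢ = 0.72² + 0.81² + 0.94² + 1.38² = 3.9625
Covariances σ_ij = r_ij · s_i · s_j:
  σ(I1,I2) = 0.28 × 0.72 × 0.81 = 0.1633
  σ(I1,I3) = 0.17 × 0.72 × 0.94 = 0.1151
  σ(I1,I4) = 0.34 × 0.72 × 1.38 = 0.3378
  σ(I2,I3) = 0.50 × 0.81 × 0.94 = 0.3807
  σ(I2,I4) = 0.45 × 0.81 × 1.38 = 0.5030
  σ(I3,I4) = 0.15 × 0.94 × 1.38 = 0.1946
σ²_T = Σσ²ᵢ + 2·Σσ_ij = 3.9625 + 2 × 1.6945 = 7.3515
α = (4/3)·(1 − 3.9625/7.3515) = 0.615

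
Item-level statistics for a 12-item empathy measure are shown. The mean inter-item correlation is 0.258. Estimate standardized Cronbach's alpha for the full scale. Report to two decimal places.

Standardized α = k·r̄ / (1 + (k−1)·r̄) = 12 × 0.258 / (1 + 11 × 0.258)
  = 3.0960 / 3.8380 = 0.81

standardized Cronbach's alpha = 0.81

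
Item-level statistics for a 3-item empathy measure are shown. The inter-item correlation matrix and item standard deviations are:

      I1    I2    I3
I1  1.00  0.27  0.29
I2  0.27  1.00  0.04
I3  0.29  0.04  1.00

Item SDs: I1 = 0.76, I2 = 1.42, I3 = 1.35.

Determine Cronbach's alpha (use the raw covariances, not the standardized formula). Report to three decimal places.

Σσ²ᵢ = 0.76² + 1.42² + 1.35² = 4.4165
Covariances σ_ij = r_ij · s_i · s_j:
  σ(I1,I2) = 0.27 × 0.76 × 1.42 = 0.2914
  σ(I1,I3) = 0.29 × 0.76 × 1.35 = 0.2975
  σ(I2,I3) = 0.04 × 1.42 × 1.35 = 0.0767
σ²_T = Σσ²ᵢ + 2·Σσ_ij = 4.4165 + 2 × 0.6656 = 5.7477
α = (3/2)·(1 − 4.4165/5.7477) = 0.347

Cronbach's alpha = 0.347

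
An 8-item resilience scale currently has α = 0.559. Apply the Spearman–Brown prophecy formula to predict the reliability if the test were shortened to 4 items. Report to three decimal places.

predicted reliability = 0.388

Length factor m = 4/8 = 0.5000
α' = m·α / (1 − (1−m)·α)
   = 4/8 × 0.559 / (1 − (1 − 4/8) × 0.559)
   = 0.2795 / 0.7205 = 0.388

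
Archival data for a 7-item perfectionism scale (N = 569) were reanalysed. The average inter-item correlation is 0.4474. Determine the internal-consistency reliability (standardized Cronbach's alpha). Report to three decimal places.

α = 0.850

Standardized α = k·r̄ / (1 + (k−1)·r̄) = 7 × 0.4474 / (1 + 6 × 0.4474)
  = 3.1318 / 3.6844 = 0.850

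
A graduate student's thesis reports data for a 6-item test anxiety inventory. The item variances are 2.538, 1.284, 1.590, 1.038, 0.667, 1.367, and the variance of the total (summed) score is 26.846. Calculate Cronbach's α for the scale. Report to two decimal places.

ΣVar(i) = 2.538 + 1.284 + 1.590 + 1.038 + 0.667 + 1.367 = 8.484
α = (k/(k−1))·(1 − ΣVar(i)/Var(T)) = (6/5)·(1 − 8.484/26.846) = 0.82

Cronbach's α = 0.82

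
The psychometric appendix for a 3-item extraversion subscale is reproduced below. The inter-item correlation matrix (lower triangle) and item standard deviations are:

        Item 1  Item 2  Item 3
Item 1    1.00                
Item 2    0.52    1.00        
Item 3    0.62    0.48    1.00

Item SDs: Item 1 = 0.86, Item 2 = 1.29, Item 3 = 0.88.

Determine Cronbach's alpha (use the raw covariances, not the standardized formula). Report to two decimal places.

Cronbach's alpha = 0.75

Σσ²ᵢ = 0.86² + 1.29² + 0.88² = 3.1781
Covariances σ_ij = r_ij · s_i · s_j:
  σ(Item 1,Item 2) = 0.52 × 0.86 × 1.29 = 0.5769
  σ(Item 1,Item 3) = 0.62 × 0.86 × 0.88 = 0.4692
  σ(Item 2,Item 3) = 0.48 × 1.29 × 0.88 = 0.5449
σ²_T = Σσ²ᵢ + 2·Σσ_ij = 3.1781 + 2 × 1.5910 = 6.3601
α = (3/2)·(1 − 3.1781/6.3601) = 0.75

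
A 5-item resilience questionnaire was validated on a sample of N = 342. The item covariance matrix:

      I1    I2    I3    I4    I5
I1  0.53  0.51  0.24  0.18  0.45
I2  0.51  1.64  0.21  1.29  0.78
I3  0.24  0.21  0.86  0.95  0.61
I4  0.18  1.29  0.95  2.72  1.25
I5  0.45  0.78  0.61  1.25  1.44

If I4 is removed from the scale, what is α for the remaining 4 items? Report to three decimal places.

Remaining items: I1, I2, I3, I5 (k = 4).
Σσᵢ² = 0.53 + 1.64 + 0.86 + 1.44 = 4.47
Var(T) = 4.47 + 2 × 2.80 = 10.07
α (item deleted) = (4/3)·(1 − 4.47/10.07) = 0.741

α = 0.741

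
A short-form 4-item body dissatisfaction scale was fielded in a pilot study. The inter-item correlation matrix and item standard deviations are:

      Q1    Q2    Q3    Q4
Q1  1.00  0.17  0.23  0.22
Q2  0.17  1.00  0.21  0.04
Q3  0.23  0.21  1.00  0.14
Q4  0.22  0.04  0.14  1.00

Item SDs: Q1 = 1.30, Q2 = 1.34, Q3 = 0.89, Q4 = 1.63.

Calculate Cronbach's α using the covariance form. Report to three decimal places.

Σσ²ᵢ = 1.30² + 1.34² + 0.89² + 1.63² = 6.9346
Covariances σ_ij = r_ij · s_i · s_j:
  σ(Q1,Q2) = 0.17 × 1.30 × 1.34 = 0.2961
  σ(Q1,Q3) = 0.23 × 1.30 × 0.89 = 0.2661
  σ(Q1,Q4) = 0.22 × 1.30 × 1.63 = 0.4662
  σ(Q2,Q3) = 0.21 × 1.34 × 0.89 = 0.2504
  σ(Q2,Q4) = 0.04 × 1.34 × 1.63 = 0.0874
  σ(Q3,Q4) = 0.14 × 0.89 × 1.63 = 0.2031
σ²_T = Σσ²ᵢ + 2·Σσ_ij = 6.9346 + 2 × 1.5693 = 10.0732
α = (4/3)·(1 − 6.9346/10.0732) = 0.415

α = 0.415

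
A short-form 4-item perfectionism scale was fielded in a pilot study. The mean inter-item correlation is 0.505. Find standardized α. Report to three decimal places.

Standardized α = k·r̄ / (1 + (k−1)·r̄) = 4 × 0.505 / (1 + 3 × 0.505)
  = 2.0200 / 2.5150 = 0.803

α = 0.803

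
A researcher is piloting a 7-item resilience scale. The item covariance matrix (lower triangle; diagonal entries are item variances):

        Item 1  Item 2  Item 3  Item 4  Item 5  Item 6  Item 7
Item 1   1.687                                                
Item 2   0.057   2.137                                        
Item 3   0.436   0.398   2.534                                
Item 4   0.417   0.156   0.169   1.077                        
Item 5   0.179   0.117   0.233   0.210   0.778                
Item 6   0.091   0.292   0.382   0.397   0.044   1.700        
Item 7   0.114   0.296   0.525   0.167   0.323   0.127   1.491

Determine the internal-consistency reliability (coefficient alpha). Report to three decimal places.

coefficient alpha = 0.553

Σσᵢ² = 1.687 + 2.137 + 2.534 + 1.077 + 0.778 + 1.700 + 1.491 = 11.404
Sum of off-diagonal covariances = 5.130
Var(T) = 11.404 + 2 × 5.130 = 21.664
α = (k/(k−1))·(1 − Σσᵢ²/Var(T)) = (7/6)·(1 − 11.404/21.664) = 0.553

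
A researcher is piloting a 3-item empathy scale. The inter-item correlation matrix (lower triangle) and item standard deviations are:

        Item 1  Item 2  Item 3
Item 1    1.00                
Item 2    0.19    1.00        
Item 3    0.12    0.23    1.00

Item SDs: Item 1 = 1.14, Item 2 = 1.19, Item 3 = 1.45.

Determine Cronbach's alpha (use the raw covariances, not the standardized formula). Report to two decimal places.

Σσ²ᵢ = 1.14² + 1.19² + 1.45² = 4.8182
Covariances σ_ij = r_ij · s_i · s_j:
  σ(Item 1,Item 2) = 0.19 × 1.14 × 1.19 = 0.2578
  σ(Item 1,Item 3) = 0.12 × 1.14 × 1.45 = 0.1984
  σ(Item 2,Item 3) = 0.23 × 1.19 × 1.45 = 0.3969
σ²_T = Σσ²ᵢ + 2·Σσ_ij = 4.8182 + 2 × 0.8531 = 6.5244
α = (3/2)·(1 − 4.8182/6.5244) = 0.39

Cronbach's alpha = 0.39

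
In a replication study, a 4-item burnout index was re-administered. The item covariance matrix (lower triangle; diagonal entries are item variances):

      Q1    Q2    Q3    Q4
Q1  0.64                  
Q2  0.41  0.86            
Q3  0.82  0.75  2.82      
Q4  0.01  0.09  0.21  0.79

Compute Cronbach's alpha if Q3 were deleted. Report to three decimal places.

Cronbach's alpha = 0.462

Remaining items: Q1, Q2, Q4 (k = 3).
Σσᵢ² = 0.64 + 0.86 + 0.79 = 2.29
σ²_T = 2.29 + 2 × 0.51 = 3.31
α (item deleted) = (3/2)·(1 − 2.29/3.31) = 0.462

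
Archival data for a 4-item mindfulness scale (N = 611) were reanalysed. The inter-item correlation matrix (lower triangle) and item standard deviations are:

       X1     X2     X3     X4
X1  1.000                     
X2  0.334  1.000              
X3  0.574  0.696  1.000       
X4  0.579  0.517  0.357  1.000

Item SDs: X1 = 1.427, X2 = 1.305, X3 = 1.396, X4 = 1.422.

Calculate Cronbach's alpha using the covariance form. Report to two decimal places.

Σσ²ᵢ = 1.427² + 1.305² + 1.396² + 1.422² = 7.7103
Covariances σ_ij = r_ij · s_i · s_j:
  σ(X1,X2) = 0.334 × 1.427 × 1.305 = 0.6220
  σ(X1,X3) = 0.574 × 1.427 × 1.396 = 1.1435
  σ(X1,X4) = 0.579 × 1.427 × 1.422 = 1.1749
  σ(X2,X3) = 0.696 × 1.305 × 1.396 = 1.2680
  σ(X2,X4) = 0.517 × 1.305 × 1.422 = 0.9594
  σ(X3,X4) = 0.357 × 1.396 × 1.422 = 0.7087
σ²_T = Σσ²ᵢ + 2·Σσ_ij = 7.7103 + 2 × 5.8765 = 19.4633
α = (4/3)·(1 − 7.7103/19.4633) = 0.81

α = 0.81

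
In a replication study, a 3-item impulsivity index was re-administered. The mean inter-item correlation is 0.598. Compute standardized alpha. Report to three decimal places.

α = 0.817

Standardized α = k·r̄ / (1 + (k−1)·r̄) = 3 × 0.598 / (1 + 2 × 0.598)
  = 1.7940 / 2.1960 = 0.817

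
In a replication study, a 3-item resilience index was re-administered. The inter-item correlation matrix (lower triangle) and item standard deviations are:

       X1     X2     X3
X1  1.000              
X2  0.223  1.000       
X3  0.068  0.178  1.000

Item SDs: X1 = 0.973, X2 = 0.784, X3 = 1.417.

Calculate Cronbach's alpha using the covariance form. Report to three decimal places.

α = 0.308

Σσ²ᵢ = 0.973² + 0.784² + 1.417² = 3.5693
Covariances σ_ij = r_ij · s_i · s_j:
  σ(X1,X2) = 0.223 × 0.973 × 0.784 = 0.1701
  σ(X1,X3) = 0.068 × 0.973 × 1.417 = 0.0938
  σ(X2,X3) = 0.178 × 0.784 × 1.417 = 0.1977
σ²_T = Σσ²ᵢ + 2·Σσ_ij = 3.5693 + 2 × 0.4616 = 4.4925
α = (3/2)·(1 − 3.5693/4.4925) = 0.308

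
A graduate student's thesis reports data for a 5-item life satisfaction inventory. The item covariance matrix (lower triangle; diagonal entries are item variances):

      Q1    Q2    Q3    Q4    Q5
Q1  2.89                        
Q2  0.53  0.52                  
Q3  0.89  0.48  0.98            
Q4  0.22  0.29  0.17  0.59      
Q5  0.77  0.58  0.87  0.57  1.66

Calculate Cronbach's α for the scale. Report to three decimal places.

Cronbach's α = 0.772

ΣVar(i) = 2.89 + 0.52 + 0.98 + 0.59 + 1.66 = 6.64
Sum of the distinct covariances = 5.37
Var(T) = 6.64 + 2 × 5.37 = 17.38
α = (k/(k−1))·(1 − ΣVar(i)/Var(T)) = (5/4)·(1 − 6.64/17.38) = 0.772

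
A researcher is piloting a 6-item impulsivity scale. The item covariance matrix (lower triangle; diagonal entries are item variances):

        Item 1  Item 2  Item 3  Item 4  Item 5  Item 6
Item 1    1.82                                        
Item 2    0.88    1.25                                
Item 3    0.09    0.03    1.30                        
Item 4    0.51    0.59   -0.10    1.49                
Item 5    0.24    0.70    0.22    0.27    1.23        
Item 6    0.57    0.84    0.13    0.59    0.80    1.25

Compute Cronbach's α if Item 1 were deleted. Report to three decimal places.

Cronbach's α = 0.694

Remaining items: Item 2, Item 3, Item 4, Item 5, Item 6 (k = 5).
Σσᵢ² = 1.25 + 1.30 + 1.49 + 1.23 + 1.25 = 6.52
σ²_T = 6.52 + 2 × 4.07 = 14.66
α (item deleted) = (5/4)·(1 − 6.52/14.66) = 0.694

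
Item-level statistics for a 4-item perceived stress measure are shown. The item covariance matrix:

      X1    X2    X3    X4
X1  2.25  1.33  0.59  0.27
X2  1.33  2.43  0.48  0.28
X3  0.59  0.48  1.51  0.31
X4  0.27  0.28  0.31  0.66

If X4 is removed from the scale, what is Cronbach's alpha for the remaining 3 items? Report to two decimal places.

Remaining items: X1, X2, X3 (k = 3).
Σσᵢ² = 2.25 + 2.43 + 1.51 = 6.19
σ²_T = 6.19 + 2 × 2.40 = 10.99
α (item deleted) = (3/2)·(1 − 6.19/10.99) = 0.66

Cronbach's alpha = 0.66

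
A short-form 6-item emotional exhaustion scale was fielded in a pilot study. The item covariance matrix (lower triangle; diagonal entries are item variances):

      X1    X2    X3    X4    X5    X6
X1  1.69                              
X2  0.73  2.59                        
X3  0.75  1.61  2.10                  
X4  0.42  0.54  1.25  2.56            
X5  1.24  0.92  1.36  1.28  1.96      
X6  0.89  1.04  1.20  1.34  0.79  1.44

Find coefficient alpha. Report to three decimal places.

sum of item variances = 1.69 + 2.59 + 2.10 + 2.56 + 1.96 + 1.44 = 12.34
Sum of off-diagonal covariances = 15.36
total variance = 12.34 + 2 × 15.36 = 43.06
α = (k/(k−1))·(1 − sum of item variances/total variance) = (6/5)·(1 − 12.34/43.06) = 0.856

α = 0.856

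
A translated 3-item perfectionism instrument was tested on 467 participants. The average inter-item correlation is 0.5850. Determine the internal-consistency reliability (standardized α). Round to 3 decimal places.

α = 0.809

Standardized α = k·r̄ / (1 + (k−1)·r̄) = 3 × 0.5850 / (1 + 2 × 0.5850)
  = 1.7550 / 2.1700 = 0.809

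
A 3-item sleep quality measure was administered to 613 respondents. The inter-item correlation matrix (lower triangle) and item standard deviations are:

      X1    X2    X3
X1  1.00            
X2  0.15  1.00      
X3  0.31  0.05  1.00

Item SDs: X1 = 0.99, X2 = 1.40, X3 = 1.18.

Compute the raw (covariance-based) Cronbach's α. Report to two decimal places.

α = 0.35

Σσ²ᵢ = 0.99² + 1.40² + 1.18² = 4.3325
Covariances σ_ij = r_ij · s_i · s_j:
  σ(X1,X2) = 0.15 × 0.99 × 1.40 = 0.2079
  σ(X1,X3) = 0.31 × 0.99 × 1.18 = 0.3621
  σ(X2,X3) = 0.05 × 1.40 × 1.18 = 0.0826
σ²_T = Σσ²ᵢ + 2·Σσ_ij = 4.3325 + 2 × 0.6526 = 5.6377
α = (3/2)·(1 − 4.3325/5.6377) = 0.35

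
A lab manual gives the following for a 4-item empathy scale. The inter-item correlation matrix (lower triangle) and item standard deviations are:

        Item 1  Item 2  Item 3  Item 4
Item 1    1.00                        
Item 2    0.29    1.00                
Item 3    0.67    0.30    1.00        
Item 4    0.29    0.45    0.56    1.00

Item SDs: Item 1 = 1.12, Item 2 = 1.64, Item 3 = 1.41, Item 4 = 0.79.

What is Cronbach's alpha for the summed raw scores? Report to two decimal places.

Σσ²ᵢ = 1.12² + 1.64² + 1.41² + 0.79² = 6.5562
Covariances σ_ij = r_ij · s_i · s_j:
  σ(Item 1,Item 2) = 0.29 × 1.12 × 1.64 = 0.5327
  σ(Item 1,Item 3) = 0.67 × 1.12 × 1.41 = 1.0581
  σ(Item 1,Item 4) = 0.29 × 1.12 × 0.79 = 0.2566
  σ(Item 2,Item 3) = 0.30 × 1.64 × 1.41 = 0.6937
  σ(Item 2,Item 4) = 0.45 × 1.64 × 0.79 = 0.5830
  σ(Item 3,Item 4) = 0.56 × 1.41 × 0.79 = 0.6238
σ²_T = Σσ²ᵢ + 2·Σσ_ij = 6.5562 + 2 × 3.7479 = 14.0520
α = (4/3)·(1 − 6.5562/14.0520) = 0.71

Cronbach's alpha = 0.71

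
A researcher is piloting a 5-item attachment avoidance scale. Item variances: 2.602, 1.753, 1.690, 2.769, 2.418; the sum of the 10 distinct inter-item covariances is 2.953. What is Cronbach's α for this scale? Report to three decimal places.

Σσ²ᵢ = 2.602 + 1.753 + 1.690 + 2.769 + 2.418 = 11.232
Sum of distinct covariances = 2.953
σ²_T = Σσ²ᵢ + 2·Σcov = 11.232 + 2 × 2.953 = 17.138
α = (5/4)·(1 − 11.232/17.138) = 0.431

Cronbach's α = 0.431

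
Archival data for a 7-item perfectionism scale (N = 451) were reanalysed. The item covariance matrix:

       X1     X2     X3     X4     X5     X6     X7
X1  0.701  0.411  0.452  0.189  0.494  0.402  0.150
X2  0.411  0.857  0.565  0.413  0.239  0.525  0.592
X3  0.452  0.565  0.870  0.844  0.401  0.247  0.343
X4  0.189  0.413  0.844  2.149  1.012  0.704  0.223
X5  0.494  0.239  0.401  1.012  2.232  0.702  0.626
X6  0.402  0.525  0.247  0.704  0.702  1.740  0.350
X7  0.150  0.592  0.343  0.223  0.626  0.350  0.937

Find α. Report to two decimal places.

Σσᵢ² = 0.701 + 0.857 + 0.870 + 2.149 + 2.232 + 1.740 + 0.937 = 9.486
Σ_{i<j} σ_ij = 9.884
σ²_total = 9.486 + 2 × 9.884 = 29.254
α = (k/(k−1))·(1 − Σσᵢ²/σ²_total) = (7/6)·(1 − 9.486/29.254) = 0.79

α = 0.79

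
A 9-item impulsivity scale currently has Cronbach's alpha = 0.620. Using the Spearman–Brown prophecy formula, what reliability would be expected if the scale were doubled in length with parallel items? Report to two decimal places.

Length factor m = 2
α' = m·α / (1 + (m−1)·α)
   = 2 × 0.620 / (1 + (2 − 1) × 0.620)
   = 1.2400 / 1.6200 = 0.77

predicted reliability = 0.77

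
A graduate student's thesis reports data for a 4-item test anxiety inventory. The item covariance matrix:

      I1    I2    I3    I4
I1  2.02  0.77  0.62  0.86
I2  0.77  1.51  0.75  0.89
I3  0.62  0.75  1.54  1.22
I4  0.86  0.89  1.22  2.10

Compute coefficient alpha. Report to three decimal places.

α = 0.784

sum of item variances = 2.02 + 1.51 + 1.54 + 2.10 = 7.17
Σ_{i<j} σ_ij = 5.11
total variance = 7.17 + 2 × 5.11 = 17.39
α = (k/(k−1))·(1 − sum of item variances/total variance) = (4/3)·(1 − 7.17/17.39) = 0.784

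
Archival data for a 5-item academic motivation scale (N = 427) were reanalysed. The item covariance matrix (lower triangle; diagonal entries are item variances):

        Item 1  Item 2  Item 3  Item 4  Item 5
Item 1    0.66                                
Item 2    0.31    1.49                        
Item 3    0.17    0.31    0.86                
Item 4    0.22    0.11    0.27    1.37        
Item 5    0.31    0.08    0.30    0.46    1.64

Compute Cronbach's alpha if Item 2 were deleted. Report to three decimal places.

Remaining items: Item 1, Item 3, Item 4, Item 5 (k = 4).
Σσᵢ² = 0.66 + 0.86 + 1.37 + 1.64 = 4.53
σ²_total = 4.53 + 2 × 1.73 = 7.99
α (item deleted) = (4/3)·(1 − 4.53/7.99) = 0.577

α = 0.577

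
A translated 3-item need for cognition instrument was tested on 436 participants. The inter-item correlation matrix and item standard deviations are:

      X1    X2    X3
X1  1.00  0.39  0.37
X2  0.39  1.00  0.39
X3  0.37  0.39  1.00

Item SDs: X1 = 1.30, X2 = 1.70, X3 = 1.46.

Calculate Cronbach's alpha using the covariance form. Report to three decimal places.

Σσ²ᵢ = 1.30² + 1.70² + 1.46² = 6.7116
Covariances σ_ij = r_ij · s_i · s_j:
  σ(X1,X2) = 0.39 × 1.30 × 1.70 = 0.8619
  σ(X1,X3) = 0.37 × 1.30 × 1.46 = 0.7023
  σ(X2,X3) = 0.39 × 1.70 × 1.46 = 0.9680
σ²_T = Σσ²ᵢ + 2·Σσ_ij = 6.7116 + 2 × 2.5322 = 11.7760
α = (3/2)·(1 − 6.7116/11.7760) = 0.645

Cronbach's alpha = 0.645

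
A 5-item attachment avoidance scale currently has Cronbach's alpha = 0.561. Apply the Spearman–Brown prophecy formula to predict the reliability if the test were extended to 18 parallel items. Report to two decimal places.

predicted reliability = 0.82

Length factor m = 18/5 = 3.6000
α' = m·α / (1 + (m−1)·α)
   = 18/5 × 0.561 / (1 + (18/5 − 1) × 0.561)
   = 2.0196 / 2.4586 = 0.82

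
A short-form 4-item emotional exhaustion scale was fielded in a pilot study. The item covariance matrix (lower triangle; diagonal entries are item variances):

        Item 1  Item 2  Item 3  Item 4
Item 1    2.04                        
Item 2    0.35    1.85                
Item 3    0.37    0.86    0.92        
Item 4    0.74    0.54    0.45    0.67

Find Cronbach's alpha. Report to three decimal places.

Σσ²ᵢ = 2.04 + 1.85 + 0.92 + 0.67 = 5.48
Σ_{i<j} σ_ij = 3.31
total variance = 5.48 + 2 × 3.31 = 12.10
α = (k/(k−1))·(1 − Σσ²ᵢ/total variance) = (4/3)·(1 − 5.48/12.10) = 0.729

Cronbach's alpha = 0.729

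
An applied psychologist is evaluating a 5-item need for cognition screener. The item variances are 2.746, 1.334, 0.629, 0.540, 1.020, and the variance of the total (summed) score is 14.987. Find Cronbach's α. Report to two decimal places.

ΣVar(i) = 2.746 + 1.334 + 0.629 + 0.540 + 1.020 = 6.269
α = (k/(k−1))·(1 − ΣVar(i)/σ²_total) = (5/4)·(1 − 6.269/14.987) = 0.73

Cronbach's α = 0.73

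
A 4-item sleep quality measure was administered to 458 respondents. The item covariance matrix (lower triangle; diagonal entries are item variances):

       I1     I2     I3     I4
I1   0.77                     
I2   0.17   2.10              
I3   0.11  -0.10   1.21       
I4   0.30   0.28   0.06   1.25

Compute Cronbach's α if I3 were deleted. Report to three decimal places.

α = 0.400

Remaining items: I1, I2, I4 (k = 3).
sum of item variances = 0.77 + 2.10 + 1.25 = 4.12
Var(T) = 4.12 + 2 × 0.75 = 5.62
α (item deleted) = (3/2)·(1 − 4.12/5.62) = 0.400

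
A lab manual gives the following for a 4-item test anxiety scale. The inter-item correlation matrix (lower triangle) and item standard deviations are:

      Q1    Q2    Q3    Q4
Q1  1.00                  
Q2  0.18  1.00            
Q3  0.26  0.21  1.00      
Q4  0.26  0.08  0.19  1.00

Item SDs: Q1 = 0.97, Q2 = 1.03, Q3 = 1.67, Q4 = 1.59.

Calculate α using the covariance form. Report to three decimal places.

α = 0.471

Σσ²ᵢ = 0.97² + 1.03² + 1.67² + 1.59² = 7.3188
Covariances σ_ij = r_ij · s_i · s_j:
  σ(Q1,Q2) = 0.18 × 0.97 × 1.03 = 0.1798
  σ(Q1,Q3) = 0.26 × 0.97 × 1.67 = 0.4212
  σ(Q1,Q4) = 0.26 × 0.97 × 1.59 = 0.4010
  σ(Q2,Q3) = 0.21 × 1.03 × 1.67 = 0.3612
  σ(Q2,Q4) = 0.08 × 1.03 × 1.59 = 0.1310
  σ(Q3,Q4) = 0.19 × 1.67 × 1.59 = 0.5045
σ²_T = Σσ²ᵢ + 2·Σσ_ij = 7.3188 + 2 × 1.9987 = 11.3162
α = (4/3)·(1 − 7.3188/11.3162) = 0.471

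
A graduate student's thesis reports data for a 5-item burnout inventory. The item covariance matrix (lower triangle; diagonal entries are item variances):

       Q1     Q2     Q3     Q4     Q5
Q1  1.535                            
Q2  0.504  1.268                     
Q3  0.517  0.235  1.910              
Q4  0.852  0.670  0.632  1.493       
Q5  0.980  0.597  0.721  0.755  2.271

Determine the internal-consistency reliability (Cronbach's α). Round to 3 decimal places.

Cronbach's α = 0.755

ΣVar(i) = 1.535 + 1.268 + 1.910 + 1.493 + 2.271 = 8.477
Sum of the distinct covariances = 6.463
σ²_T = 8.477 + 2 × 6.463 = 21.403
α = (k/(k−1))·(1 − ΣVar(i)/σ²_T) = (5/4)·(1 − 8.477/21.403) = 0.755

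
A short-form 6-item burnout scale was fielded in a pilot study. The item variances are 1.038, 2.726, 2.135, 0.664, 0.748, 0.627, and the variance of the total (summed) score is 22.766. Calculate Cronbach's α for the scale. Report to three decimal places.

α = 0.782

sum of item variances = 1.038 + 2.726 + 2.135 + 0.664 + 0.748 + 0.627 = 7.938
α = (k/(k−1))·(1 − sum of item variances/Var(T)) = (6/5)·(1 − 7.938/22.766) = 0.782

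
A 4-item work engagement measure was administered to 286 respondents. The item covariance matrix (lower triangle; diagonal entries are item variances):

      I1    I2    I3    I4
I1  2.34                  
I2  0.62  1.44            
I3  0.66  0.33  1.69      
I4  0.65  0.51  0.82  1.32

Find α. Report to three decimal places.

Σσ²ᵢ = 2.34 + 1.44 + 1.69 + 1.32 = 6.79
Σ_{i<j} σ_ij = 3.59
Var(T) = 6.79 + 2 × 3.59 = 13.97
α = (k/(k−1))·(1 − Σσ²ᵢ/Var(T)) = (4/3)·(1 − 6.79/13.97) = 0.685

α = 0.685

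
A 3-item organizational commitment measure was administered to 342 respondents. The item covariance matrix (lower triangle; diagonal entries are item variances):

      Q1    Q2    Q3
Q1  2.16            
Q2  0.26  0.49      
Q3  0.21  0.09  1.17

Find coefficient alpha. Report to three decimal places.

Σσᵢ² = 2.16 + 0.49 + 1.17 = 3.82
Σ_{i<j} σ_ij = 0.56
σ²_total = 3.82 + 2 × 0.56 = 4.94
α = (k/(k−1))·(1 − Σσᵢ²/σ²_total) = (3/2)·(1 − 3.82/4.94) = 0.340

coefficient alpha = 0.340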